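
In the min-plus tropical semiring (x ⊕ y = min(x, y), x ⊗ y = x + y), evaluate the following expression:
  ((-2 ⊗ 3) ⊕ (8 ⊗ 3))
((-2 ⊗ 3) ⊕ (8 ⊗ 3)) = 1

Expand innermost to outermost. Recall ⊕ takes the minimum of its arguments and ⊗ takes their sum. Working out the expression ((-2 ⊗ 3) ⊕ (8 ⊗ 3)) gives 1.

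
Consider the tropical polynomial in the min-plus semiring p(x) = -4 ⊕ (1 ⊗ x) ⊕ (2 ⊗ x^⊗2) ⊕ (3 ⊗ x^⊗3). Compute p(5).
p(5) = -4

A tropical monomial a ⊗ x^⊗i evaluates to a + i · x. Evaluating each term at x = 5:
  Term 0 contributes -4 + 0 · 5 = -4
  Term 1 contributes 1 + 1 · 5 = 6
  Term 2 contributes 2 + 2 · 5 = 12
  Term 3 contributes 3 + 3 · 5 = 18
p(5) = ⊕ of these = min[-4, 6, 12, 18] = -4.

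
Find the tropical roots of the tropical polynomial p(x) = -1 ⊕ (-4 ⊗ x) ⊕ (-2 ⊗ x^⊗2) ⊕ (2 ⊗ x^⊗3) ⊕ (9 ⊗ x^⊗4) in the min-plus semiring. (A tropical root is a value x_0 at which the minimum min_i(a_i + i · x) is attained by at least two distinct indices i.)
Roots: {-7, -4, -2, 3}

Each tropical root is a break point of the lower envelope of the lines y = a_i + i · x (there are 5 lines, with slopes 0, 1, ..., 4). Only the lines that attain the minimum somewhere contribute to roots; other lines are dominated. Here the surviving (envelope) indices are i = 4, i = 3, i = 2, i = 1, i = 0.
Intersections between consecutive envelope lines give the roots: for adjacent envelope indices i < j the intersection is x = (a_i − a_j) / (j − i). Reading off the sorted break points: {-7, -4, -2, 3}.
Verification: at each break x_0, at least two indices attain the minimum of min_i(a_i + i · x_0).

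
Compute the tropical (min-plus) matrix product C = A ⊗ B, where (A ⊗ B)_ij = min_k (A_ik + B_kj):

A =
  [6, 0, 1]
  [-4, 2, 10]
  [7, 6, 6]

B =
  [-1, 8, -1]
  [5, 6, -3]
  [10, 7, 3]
A ⊗ B =
  [5, 6, -3]
  [-5, 4, -5]
  [6, 12, 3]

Apply the min-plus product entry-by-entry:
  C[0][0] = min over k of (A[0][0] + B[0][0] = 6 + -1 = 5, A[0][1] + B[1][0] = 0 + 5 = 5, A[0][2] + B[2][0] = 1 + 10 = 11) = 5 (attained at k = 0)
  C[0][1] = min over k of (A[0][0] + B[0][1] = 6 + 8 = 14, A[0][1] + B[1][1] = 0 + 6 = 6, A[0][2] + B[2][1] = 1 + 7 = 8) = 6 (attained at k = 1)
  C[0][2] = min over k of (A[0][0] + B[0][2] = 6 + -1 = 5, A[0][1] + B[1][2] = 0 + -3 = -3, A[0][2] + B[2][2] = 1 + 3 = 4) = -3 (attained at k = 1)
  C[1][0] = min over k of (A[1][0] + B[0][0] = -4 + -1 = -5, A[1][1] + B[1][0] = 2 + 5 = 7, A[1][2] + B[2][0] = 10 + 10 = 20) = -5 (attained at k = 0)
  C[1][1] = min over k of (A[1][0] + B[0][1] = -4 + 8 = 4, A[1][1] + B[1][1] = 2 + 6 = 8, A[1][2] + B[2][1] = 10 + 7 = 17) = 4 (attained at k = 0)
  C[1][2] = min over k of (A[1][0] + B[0][2] = -4 + -1 = -5, A[1][1] + B[1][2] = 2 + -3 = -1, A[1][2] + B[2][2] = 10 + 3 = 13) = -5 (attained at k = 0)
  C[2][0] = min over k of (A[2][0] + B[0][0] = 7 + -1 = 6, A[2][1] + B[1][0] = 6 + 5 = 11, A[2][2] + B[2][0] = 6 + 10 = 16) = 6 (attained at k = 0)
  C[2][1] = min over k of (A[2][0] + B[0][1] = 7 + 8 = 15, A[2][1] + B[1][1] = 6 + 6 = 12, A[2][2] + B[2][1] = 6 + 7 = 13) = 12 (attained at k = 1)
  C[2][2] = min over k of (A[2][0] + B[0][2] = 7 + -1 = 6, A[2][1] + B[1][2] = 6 + -3 = 3, A[2][2] + B[2][2] = 6 + 3 = 9) = 3 (attained at k = 1)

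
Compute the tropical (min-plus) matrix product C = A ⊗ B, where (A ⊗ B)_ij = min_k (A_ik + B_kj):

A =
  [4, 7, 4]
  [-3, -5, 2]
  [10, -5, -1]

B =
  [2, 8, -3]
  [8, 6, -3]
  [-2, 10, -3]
A ⊗ B =
  [2, 12, 1]
  [-1, 1, -8]
  [-3, 1, -8]

Apply the min-plus product entry-by-entry:
  C[0][0] = min over k of (A[0][0] + B[0][0] = 4 + 2 = 6, A[0][1] + B[1][0] = 7 + 8 = 15, A[0][2] + B[2][0] = 4 + -2 = 2) = 2 (attained at k = 2)
  C[0][1] = min over k of (A[0][0] + B[0][1] = 4 + 8 = 12, A[0][1] + B[1][1] = 7 + 6 = 13, A[0][2] + B[2][1] = 4 + 10 = 14) = 12 (attained at k = 0)
  C[0][2] = min over k of (A[0][0] + B[0][2] = 4 + -3 = 1, A[0][1] + B[1][2] = 7 + -3 = 4, A[0][2] + B[2][2] = 4 + -3 = 1) = 1 (attained at k = 0)
  C[1][0] = min over k of (A[1][0] + B[0][0] = -3 + 2 = -1, A[1][1] + B[1][0] = -5 + 8 = 3, A[1][2] + B[2][0] = 2 + -2 = 0) = -1 (attained at k = 0)
  C[1][1] = min over k of (A[1][0] + B[0][1] = -3 + 8 = 5, A[1][1] + B[1][1] = -5 + 6 = 1, A[1][2] + B[2][1] = 2 + 10 = 12) = 1 (attained at k = 1)
  C[1][2] = min over k of (A[1][0] + B[0][2] = -3 + -3 = -6, A[1][1] + B[1][2] = -5 + -3 = -8, A[1][2] + B[2][2] = 2 + -3 = -1) = -8 (attained at k = 1)
  C[2][0] = min over k of (A[2][0] + B[0][0] = 10 + 2 = 12, A[2][1] + B[1][0] = -5 + 8 = 3, A[2][2] + B[2][0] = -1 + -2 = -3) = -3 (attained at k = 2)
  C[2][1] = min over k of (A[2][0] + B[0][1] = 10 + 8 = 18, A[2][1] + B[1][1] = -5 + 6 = 1, A[2][2] + B[2][1] = -1 + 10 = 9) = 1 (attained at k = 1)
  C[2][2] = min over k of (A[2][0] + B[0][2] = 10 + -3 = 7, A[2][1] + B[1][2] = -5 + -3 = -8, A[2][2] + B[2][2] = -1 + -3 = -4) = -8 (attained at k = 1)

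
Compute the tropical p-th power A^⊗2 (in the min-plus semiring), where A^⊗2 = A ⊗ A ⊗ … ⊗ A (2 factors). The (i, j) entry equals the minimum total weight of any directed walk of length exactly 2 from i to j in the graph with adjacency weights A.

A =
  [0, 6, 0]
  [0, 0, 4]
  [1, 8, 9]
A^⊗2 =
  [0, 6, 0]
  [0, 0, 0]
  [1, 7, 1]

Each entry (A^⊗2)_ij equals the minimum over all length-2 walks i = v_0 → v_1 → … → v_2 = j of Σ_t A[v_t][v_{t+1}]. For example, for (i, j) = (0, 2) we minimise over 3 possible intermediate vertex sequences; the minimum is 0, attained along the walk 0 → 0 → 2.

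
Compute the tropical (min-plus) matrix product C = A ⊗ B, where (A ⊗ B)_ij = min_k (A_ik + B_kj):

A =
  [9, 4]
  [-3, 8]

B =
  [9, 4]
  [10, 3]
A ⊗ B =
  [14, 7]
  [6, 1]

Apply the min-plus product entry-by-entry:
  C[0][0] = min over k of (A[0][0] + B[0][0] = 9 + 9 = 18, A[0][1] + B[1][0] = 4 + 10 = 14) = 14 (attained at k = 1)
  C[0][1] = min over k of (A[0][0] + B[0][1] = 9 + 4 = 13, A[0][1] + B[1][1] = 4 + 3 = 7) = 7 (attained at k = 1)
  C[1][0] = min over k of (A[1][0] + B[0][0] = -3 + 9 = 6, A[1][1] + B[1][0] = 8 + 10 = 18) = 6 (attained at k = 0)
  C[1][1] = min over k of (A[1][0] + B[0][1] = -3 + 4 = 1, A[1][1] + B[1][1] = 8 + 3 = 11) = 1 (attained at k = 0)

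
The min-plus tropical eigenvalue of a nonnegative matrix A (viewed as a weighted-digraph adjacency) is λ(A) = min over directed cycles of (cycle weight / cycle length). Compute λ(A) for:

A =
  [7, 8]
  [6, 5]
λ(A) = 5

Enumerate directed cycles and compute their means (weight / length). Sample:
  cycle 0 → 0: weight = 7, length = 1, mean = 7/1 ≈ 7.000
  cycle 1 → 1: weight = 5, length = 1, mean = 5/1 ≈ 5.000
  cycle 0 → 1 → 0: weight = 14, length = 2, mean = 14/2 ≈ 7.000
  cycle 1 → 0 → 1: weight = 14, length = 2, mean = 14/2 ≈ 7.000
Minimum mean = 5.000, attained e.g. along the cycle 1 → 1 with weight 5 and length 1. So λ(A) = 5/1 = 5.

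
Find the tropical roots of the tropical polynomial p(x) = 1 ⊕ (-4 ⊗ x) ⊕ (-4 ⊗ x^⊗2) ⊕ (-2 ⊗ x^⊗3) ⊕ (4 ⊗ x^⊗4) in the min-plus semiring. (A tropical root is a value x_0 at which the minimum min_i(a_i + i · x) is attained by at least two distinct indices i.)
Roots: {-6, -2, 0, 5}

Each tropical root is a break point of the lower envelope of the lines y = a_i + i · x (there are 5 lines, with slopes 0, 1, ..., 4). Only the lines that attain the minimum somewhere contribute to roots; other lines are dominated. Here the surviving (envelope) indices are i = 4, i = 3, i = 2, i = 1, i = 0.
Intersections between consecutive envelope lines give the roots: for adjacent envelope indices i < j the intersection is x = (a_i − a_j) / (j − i). Reading off the sorted break points: {-6, -2, 0, 5}.
Verification: at each break x_0, at least two indices attain the minimum of min_i(a_i + i · x_0).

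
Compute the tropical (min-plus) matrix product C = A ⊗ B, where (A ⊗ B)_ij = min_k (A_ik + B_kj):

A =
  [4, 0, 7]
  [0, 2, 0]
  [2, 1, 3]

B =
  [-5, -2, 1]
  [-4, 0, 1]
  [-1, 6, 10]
A ⊗ B =
  [-4, 0, 1]
  [-5, -2, 1]
  [-3, 0, 2]

Apply the min-plus product entry-by-entry:
  C[0][0] = min over k of (A[0][0] + B[0][0] = 4 + -5 = -1, A[0][1] + B[1][0] = 0 + -4 = -4, A[0][2] + B[2][0] = 7 + -1 = 6) = -4 (attained at k = 1)
  C[0][1] = min over k of (A[0][0] + B[0][1] = 4 + -2 = 2, A[0][1] + B[1][1] = 0 + 0 = 0, A[0][2] + B[2][1] = 7 + 6 = 13) = 0 (attained at k = 1)
  C[0][2] = min over k of (A[0][0] + B[0][2] = 4 + 1 = 5, A[0][1] + B[1][2] = 0 + 1 = 1, A[0][2] + B[2][2] = 7 + 10 = 17) = 1 (attained at k = 1)
  C[1][0] = min over k of (A[1][0] + B[0][0] = 0 + -5 = -5, A[1][1] + B[1][0] = 2 + -4 = -2, A[1][2] + B[2][0] = 0 + -1 = -1) = -5 (attained at k = 0)
  C[1][1] = min over k of (A[1][0] + B[0][1] = 0 + -2 = -2, A[1][1] + B[1][1] = 2 + 0 = 2, A[1][2] + B[2][1] = 0 + 6 = 6) = -2 (attained at k = 0)
  C[1][2] = min over k of (A[1][0] + B[0][2] = 0 + 1 = 1, A[1][1] + B[1][2] = 2 + 1 = 3, A[1][2] + B[2][2] = 0 + 10 = 10) = 1 (attained at k = 0)
  C[2][0] = min over k of (A[2][0] + B[0][0] = 2 + -5 = -3, A[2][1] + B[1][0] = 1 + -4 = -3, A[2][2] + B[2][0] = 3 + -1 = 2) = -3 (attained at k = 0)
  C[2][1] = min over k of (A[2][0] + B[0][1] = 2 + -2 = 0, A[2][1] + B[1][1] = 1 + 0 = 1, A[2][2] + B[2][1] = 3 + 6 = 9) = 0 (attained at k = 0)
  C[2][2] = min over k of (A[2][0] + B[0][2] = 2 + 1 = 3, A[2][1] + B[1][2] = 1 + 1 = 2, A[2][2] + B[2][2] = 3 + 10 = 13) = 2 (attained at k = 1)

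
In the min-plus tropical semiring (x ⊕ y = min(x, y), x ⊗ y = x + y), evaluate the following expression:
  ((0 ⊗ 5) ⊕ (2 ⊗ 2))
((0 ⊗ 5) ⊕ (2 ⊗ 2)) = 4

Expand innermost to outermost. Recall ⊕ takes the minimum of its arguments and ⊗ takes their sum. Working out the expression ((0 ⊗ 5) ⊕ (2 ⊗ 2)) gives 4.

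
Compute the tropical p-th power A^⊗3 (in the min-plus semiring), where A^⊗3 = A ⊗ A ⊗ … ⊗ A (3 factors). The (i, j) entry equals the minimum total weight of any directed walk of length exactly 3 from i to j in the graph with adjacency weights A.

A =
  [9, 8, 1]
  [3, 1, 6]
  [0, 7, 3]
A^⊗3 =
  [4, 9, 2]
  [4, 3, 5]
  [1, 8, 4]

Each entry (A^⊗3)_ij equals the minimum over all length-3 walks i = v_0 → v_1 → … → v_3 = j of Σ_t A[v_t][v_{t+1}]. For example, for (i, j) = (0, 2) we minimise over 9 possible intermediate vertex sequences; the minimum is 2, attained along the walk 0 → 2 → 0 → 2.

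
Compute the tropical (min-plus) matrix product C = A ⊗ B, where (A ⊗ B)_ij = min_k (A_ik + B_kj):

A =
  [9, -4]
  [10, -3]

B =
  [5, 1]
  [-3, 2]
A ⊗ B =
  [-7, -2]
  [-6, -1]

Apply the min-plus product entry-by-entry:
  C[0][0] = min over k of (A[0][0] + B[0][0] = 9 + 5 = 14, A[0][1] + B[1][0] = -4 + -3 = -7) = -7 (attained at k = 1)
  C[0][1] = min over k of (A[0][0] + B[0][1] = 9 + 1 = 10, A[0][1] + B[1][1] = -4 + 2 = -2) = -2 (attained at k = 1)
  C[1][0] = min over k of (A[1][0] + B[0][0] = 10 + 5 = 15, A[1][1] + B[1][0] = -3 + -3 = -6) = -6 (attained at k = 1)
  C[1][1] = min over k of (A[1][0] + B[0][1] = 10 + 1 = 11, A[1][1] + B[1][1] = -3 + 2 = -1) = -1 (attained at k = 1)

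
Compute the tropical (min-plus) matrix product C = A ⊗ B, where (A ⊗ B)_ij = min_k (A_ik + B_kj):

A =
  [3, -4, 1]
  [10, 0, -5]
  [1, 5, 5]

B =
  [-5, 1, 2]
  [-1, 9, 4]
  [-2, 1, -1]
A ⊗ B =
  [-5, 2, 0]
  [-7, -4, -6]
  [-4, 2, 3]

Apply the min-plus product entry-by-entry:
  C[0][0] = min over k of (A[0][0] + B[0][0] = 3 + -5 = -2, A[0][1] + B[1][0] = -4 + -1 = -5, A[0][2] + B[2][0] = 1 + -2 = -1) = -5 (attained at k = 1)
  C[0][1] = min over k of (A[0][0] + B[0][1] = 3 + 1 = 4, A[0][1] + B[1][1] = -4 + 9 = 5, A[0][2] + B[2][1] = 1 + 1 = 2) = 2 (attained at k = 2)
  C[0][2] = min over k of (A[0][0] + B[0][2] = 3 + 2 = 5, A[0][1] + B[1][2] = -4 + 4 = 0, A[0][2] + B[2][2] = 1 + -1 = 0) = 0 (attained at k = 1)
  C[1][0] = min over k of (A[1][0] + B[0][0] = 10 + -5 = 5, A[1][1] + B[1][0] = 0 + -1 = -1, A[1][2] + B[2][0] = -5 + -2 = -7) = -7 (attained at k = 2)
  C[1][1] = min over k of (A[1][0] + B[0][1] = 10 + 1 = 11, A[1][1] + B[1][1] = 0 + 9 = 9, A[1][2] + B[2][1] = -5 + 1 = -4) = -4 (attained at k = 2)
  C[1][2] = min over k of (A[1][0] + B[0][2] = 10 + 2 = 12, A[1][1] + B[1][2] = 0 + 4 = 4, A[1][2] + B[2][2] = -5 + -1 = -6) = -6 (attained at k = 2)
  C[2][0] = min over k of (A[2][0] + B[0][0] = 1 + -5 = -4, A[2][1] + B[1][0] = 5 + -1 = 4, A[2][2] + B[2][0] = 5 + -2 = 3) = -4 (attained at k = 0)
  C[2][1] = min over k of (A[2][0] + B[0][1] = 1 + 1 = 2, A[2][1] + B[1][1] = 5 + 9 = 14, A[2][2] + B[2][1] = 5 + 1 = 6) = 2 (attained at k = 0)
  C[2][2] = min over k of (A[2][0] + B[0][2] = 1 + 2 = 3, A[2][1] + B[1][2] = 5 + 4 = 9, A[2][2] + B[2][2] = 5 + -1 = 4) = 3 (attained at k = 0)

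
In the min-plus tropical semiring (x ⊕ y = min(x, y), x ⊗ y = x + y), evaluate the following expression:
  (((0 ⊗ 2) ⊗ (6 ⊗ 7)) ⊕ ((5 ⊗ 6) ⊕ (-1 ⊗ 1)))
(((0 ⊗ 2) ⊗ (6 ⊗ 7)) ⊕ ((5 ⊗ 6) ⊕ (-1 ⊗ 1))) = 0

Expand innermost to outermost. Recall ⊕ takes the minimum of its arguments and ⊗ takes their sum. Working out the expression (((0 ⊗ 2) ⊗ (6 ⊗ 7)) ⊕ ((5 ⊗ 6) ⊕ (-1 ⊗ 1))) gives 0.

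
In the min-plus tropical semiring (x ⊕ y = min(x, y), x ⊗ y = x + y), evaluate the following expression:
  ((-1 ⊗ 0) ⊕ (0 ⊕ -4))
((-1 ⊗ 0) ⊕ (0 ⊕ -4)) = -4

Expand innermost to outermost. Recall ⊕ takes the minimum of its arguments and ⊗ takes their sum. Working out the expression ((-1 ⊗ 0) ⊕ (0 ⊕ -4)) gives -4.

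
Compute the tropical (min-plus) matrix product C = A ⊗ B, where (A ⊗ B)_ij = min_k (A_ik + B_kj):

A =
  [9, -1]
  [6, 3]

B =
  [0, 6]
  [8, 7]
A ⊗ B =
  [7, 6]
  [6, 10]

Apply the min-plus product entry-by-entry:
  C[0][0] = min over k of (A[0][0] + B[0][0] = 9 + 0 = 9, A[0][1] + B[1][0] = -1 + 8 = 7) = 7 (attained at k = 1)
  C[0][1] = min over k of (A[0][0] + B[0][1] = 9 + 6 = 15, A[0][1] + B[1][1] = -1 + 7 = 6) = 6 (attained at k = 1)
  C[1][0] = min over k of (A[1][0] + B[0][0] = 6 + 0 = 6, A[1][1] + B[1][0] = 3 + 8 = 11) = 6 (attained at k = 0)
  C[1][1] = min over k of (A[1][0] + B[0][1] = 6 + 6 = 12, A[1][1] + B[1][1] = 3 + 7 = 10) = 10 (attained at k = 1)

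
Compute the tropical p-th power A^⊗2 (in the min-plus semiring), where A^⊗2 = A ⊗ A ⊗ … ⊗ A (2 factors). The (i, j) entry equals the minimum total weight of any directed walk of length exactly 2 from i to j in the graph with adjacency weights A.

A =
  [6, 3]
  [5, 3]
A^⊗2 =
  [8, 6]
  [8, 6]

Each entry (A^⊗2)_ij equals the minimum over all length-2 walks i = v_0 → v_1 → … → v_2 = j of Σ_t A[v_t][v_{t+1}]. For example, for (i, j) = (0, 1) we minimise over 2 possible intermediate vertex sequences; the minimum is 6, attained along the walk 0 → 1 → 1.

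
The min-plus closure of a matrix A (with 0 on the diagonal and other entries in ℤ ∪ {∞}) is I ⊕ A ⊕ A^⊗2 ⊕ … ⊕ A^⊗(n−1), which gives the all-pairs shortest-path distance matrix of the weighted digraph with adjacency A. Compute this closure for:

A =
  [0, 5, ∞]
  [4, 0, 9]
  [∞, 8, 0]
Closure =
  [0, 5, 14]
  [4, 0, 9]
  [12, 8, 0]

This is the Floyd-Warshall all-pairs shortest-path computation. For each intermediate vertex k = 0, 1, …, 2, update dist[i][j] ← min(dist[i][j], dist[i][k] + dist[k][j]). The final matrix gives, for each (i, j), the minimum total weight of any directed path from i to j (possibly empty when i = j).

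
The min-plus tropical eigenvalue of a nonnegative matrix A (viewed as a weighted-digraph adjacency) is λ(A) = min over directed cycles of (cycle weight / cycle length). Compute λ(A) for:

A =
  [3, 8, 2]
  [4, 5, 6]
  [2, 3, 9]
λ(A) = 2

Enumerate directed cycles and compute their means (weight / length). Sample:
  cycle 0 → 0: weight = 3, length = 1, mean = 3/1 ≈ 3.000
  cycle 1 → 1: weight = 5, length = 1, mean = 5/1 ≈ 5.000
  cycle 2 → 2: weight = 9, length = 1, mean = 9/1 ≈ 9.000
  cycle 0 → 1 → 0: weight = 12, length = 2, mean = 12/2 ≈ 6.000
  cycle 0 → 2 → 0: weight = 4, length = 2, mean = 4/2 ≈ 2.000
  cycle 1 → 0 → 1: weight = 12, length = 2, mean = 12/2 ≈ 6.000
Minimum mean = 2.000, attained e.g. along the cycle 0 → 2 → 0 with weight 4 and length 2. So λ(A) = 4/2 = 2.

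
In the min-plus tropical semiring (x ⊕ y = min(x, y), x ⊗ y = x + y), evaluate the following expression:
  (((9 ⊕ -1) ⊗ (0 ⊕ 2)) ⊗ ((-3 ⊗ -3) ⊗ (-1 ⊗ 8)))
(((9 ⊕ -1) ⊗ (0 ⊕ 2)) ⊗ ((-3 ⊗ -3) ⊗ (-1 ⊗ 8))) = 0

Expand innermost to outermost. Recall ⊕ takes the minimum of its arguments and ⊗ takes their sum. Working out the expression (((9 ⊕ -1) ⊗ (0 ⊕ 2)) ⊗ ((-3 ⊗ -3) ⊗ (-1 ⊗ 8))) gives 0.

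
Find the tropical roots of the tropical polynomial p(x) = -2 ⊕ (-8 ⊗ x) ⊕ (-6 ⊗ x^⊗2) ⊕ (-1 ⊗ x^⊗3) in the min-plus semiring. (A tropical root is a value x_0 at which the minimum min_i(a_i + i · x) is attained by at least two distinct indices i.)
Roots: {-5, -2, 6}

Each tropical root is a break point of the lower envelope of the lines y = a_i + i · x (there are 4 lines, with slopes 0, 1, ..., 3). Only the lines that attain the minimum somewhere contribute to roots; other lines are dominated. Here the surviving (envelope) indices are i = 3, i = 2, i = 1, i = 0.
Intersections between consecutive envelope lines give the roots: for adjacent envelope indices i < j the intersection is x = (a_i − a_j) / (j − i). Reading off the sorted break points: {-5, -2, 6}.
Verification: at each break x_0, at least two indices attain the minimum of min_i(a_i + i · x_0).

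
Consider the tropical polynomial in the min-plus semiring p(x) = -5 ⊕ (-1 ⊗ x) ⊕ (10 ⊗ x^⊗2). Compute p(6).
p(6) = -5

A tropical monomial a ⊗ x^⊗i evaluates to a + i · x. Evaluating each term at x = 6:
  Term 0 contributes -5 + 0 · 6 = -5
  Term 1 contributes -1 + 1 · 6 = 5
  Term 2 contributes 10 + 2 · 6 = 22
p(6) = ⊕ of these = min[-5, 5, 22] = -5.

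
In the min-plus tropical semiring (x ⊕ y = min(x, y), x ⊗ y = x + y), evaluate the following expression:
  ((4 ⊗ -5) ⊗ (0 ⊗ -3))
((4 ⊗ -5) ⊗ (0 ⊗ -3)) = -4

Expand innermost to outermost. Recall ⊕ takes the minimum of its arguments and ⊗ takes their sum. Working out the expression ((4 ⊗ -5) ⊗ (0 ⊗ -3)) gives -4.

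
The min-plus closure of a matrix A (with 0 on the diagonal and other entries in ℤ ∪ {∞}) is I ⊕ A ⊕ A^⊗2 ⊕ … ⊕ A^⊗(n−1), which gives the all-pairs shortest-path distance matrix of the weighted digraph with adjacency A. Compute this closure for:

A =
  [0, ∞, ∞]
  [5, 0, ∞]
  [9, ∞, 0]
Closure =
  [0, ∞, ∞]
  [5, 0, ∞]
  [9, ∞, 0]

This is the Floyd-Warshall all-pairs shortest-path computation. For each intermediate vertex k = 0, 1, …, 2, update dist[i][j] ← min(dist[i][j], dist[i][k] + dist[k][j]). The final matrix gives, for each (i, j), the minimum total weight of any directed path from i to j (possibly empty when i = j).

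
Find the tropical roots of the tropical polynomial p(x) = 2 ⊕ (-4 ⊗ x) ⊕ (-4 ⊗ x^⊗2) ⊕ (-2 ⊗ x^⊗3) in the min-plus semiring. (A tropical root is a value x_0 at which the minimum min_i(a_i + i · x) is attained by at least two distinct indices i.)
Roots: {-2, 0, 6}

Each tropical root is a break point of the lower envelope of the lines y = a_i + i · x (there are 4 lines, with slopes 0, 1, ..., 3). Only the lines that attain the minimum somewhere contribute to roots; other lines are dominated. Here the surviving (envelope) indices are i = 3, i = 2, i = 1, i = 0.
Intersections between consecutive envelope lines give the roots: for adjacent envelope indices i < j the intersection is x = (a_i − a_j) / (j − i). Reading off the sorted break points: {-2, 0, 6}.
Verification: at each break x_0, at least two indices attain the minimum of min_i(a_i + i · x_0).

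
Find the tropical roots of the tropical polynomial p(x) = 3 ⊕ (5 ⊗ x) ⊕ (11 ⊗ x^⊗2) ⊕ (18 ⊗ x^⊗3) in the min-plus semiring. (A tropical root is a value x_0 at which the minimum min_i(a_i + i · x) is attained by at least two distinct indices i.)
Roots: {-7, -6, -2}

Each tropical root is a break point of the lower envelope of the lines y = a_i + i · x (there are 4 lines, with slopes 0, 1, ..., 3). Only the lines that attain the minimum somewhere contribute to roots; other lines are dominated. Here the surviving (envelope) indices are i = 3, i = 2, i = 1, i = 0.
Intersections between consecutive envelope lines give the roots: for adjacent envelope indices i < j the intersection is x = (a_i − a_j) / (j − i). Reading off the sorted break points: {-7, -6, -2}.
Verification: at each break x_0, at least two indices attain the minimum of min_i(a_i + i · x_0).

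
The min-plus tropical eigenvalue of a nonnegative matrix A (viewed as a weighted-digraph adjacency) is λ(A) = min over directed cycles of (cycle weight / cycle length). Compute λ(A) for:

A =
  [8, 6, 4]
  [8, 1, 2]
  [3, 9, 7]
λ(A) = 1

Enumerate directed cycles and compute their means (weight / length). Sample:
  cycle 0 → 0: weight = 8, length = 1, mean = 8/1 ≈ 8.000
  cycle 1 → 1: weight = 1, length = 1, mean = 1/1 ≈ 1.000
  cycle 2 → 2: weight = 7, length = 1, mean = 7/1 ≈ 7.000
  cycle 0 → 1 → 0: weight = 14, length = 2, mean = 14/2 ≈ 7.000
  cycle 0 → 2 → 0: weight = 7, length = 2, mean = 7/2 ≈ 3.500
  cycle 1 → 0 → 1: weight = 14, length = 2, mean = 14/2 ≈ 7.000
Minimum mean = 1.000, attained e.g. along the cycle 1 → 1 with weight 1 and length 1. So λ(A) = 1/1 = 1.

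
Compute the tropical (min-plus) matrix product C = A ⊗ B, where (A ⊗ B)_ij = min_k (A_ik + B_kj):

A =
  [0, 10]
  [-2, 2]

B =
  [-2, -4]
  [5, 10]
A ⊗ B =
  [-2, -4]
  [-4, -6]

Apply the min-plus product entry-by-entry:
  C[0][0] = min over k of (A[0][0] + B[0][0] = 0 + -2 = -2, A[0][1] + B[1][0] = 10 + 5 = 15) = -2 (attained at k = 0)
  C[0][1] = min over k of (A[0][0] + B[0][1] = 0 + -4 = -4, A[0][1] + B[1][1] = 10 + 10 = 20) = -4 (attained at k = 0)
  C[1][0] = min over k of (A[1][0] + B[0][0] = -2 + -2 = -4, A[1][1] + B[1][0] = 2 + 5 = 7) = -4 (attained at k = 0)
  C[1][1] = min over k of (A[1][0] + B[0][1] = -2 + -4 = -6, A[1][1] + B[1][1] = 2 + 10 = 12) = -6 (attained at k = 0)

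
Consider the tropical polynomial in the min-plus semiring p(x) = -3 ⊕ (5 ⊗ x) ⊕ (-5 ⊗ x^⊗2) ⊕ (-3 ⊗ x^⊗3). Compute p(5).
p(5) = -3

A tropical monomial a ⊗ x^⊗i evaluates to a + i · x. Evaluating each term at x = 5:
  Term 0 contributes -3 + 0 · 5 = -3
  Term 1 contributes 5 + 1 · 5 = 10
  Term 2 contributes -5 + 2 · 5 = 5
  Term 3 contributes -3 + 3 · 5 = 12
p(5) = ⊕ of these = min[-3, 10, 5, 12] = -3.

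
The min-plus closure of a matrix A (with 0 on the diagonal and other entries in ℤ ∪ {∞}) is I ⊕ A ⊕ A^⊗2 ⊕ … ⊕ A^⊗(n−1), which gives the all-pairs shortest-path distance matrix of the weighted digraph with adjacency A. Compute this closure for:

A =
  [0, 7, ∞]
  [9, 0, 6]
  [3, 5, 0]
Closure =
  [0, 7, 13]
  [9, 0, 6]
  [3, 5, 0]

This is the Floyd-Warshall all-pairs shortest-path computation. For each intermediate vertex k = 0, 1, …, 2, update dist[i][j] ← min(dist[i][j], dist[i][k] + dist[k][j]). The final matrix gives, for each (i, j), the minimum total weight of any directed path from i to j (possibly empty when i = j).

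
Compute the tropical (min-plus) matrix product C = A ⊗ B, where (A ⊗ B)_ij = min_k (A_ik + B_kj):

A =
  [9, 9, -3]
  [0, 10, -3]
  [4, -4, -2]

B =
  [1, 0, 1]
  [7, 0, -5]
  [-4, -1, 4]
A ⊗ B =
  [-7, -4, 1]
  [-7, -4, 1]
  [-6, -4, -9]

Apply the min-plus product entry-by-entry:
  C[0][0] = min over k of (A[0][0] + B[0][0] = 9 + 1 = 10, A[0][1] + B[1][0] = 9 + 7 = 16, A[0][2] + B[2][0] = -3 + -4 = -7) = -7 (attained at k = 2)
  C[0][1] = min over k of (A[0][0] + B[0][1] = 9 + 0 = 9, A[0][1] + B[1][1] = 9 + 0 = 9, A[0][2] + B[2][1] = -3 + -1 = -4) = -4 (attained at k = 2)
  C[0][2] = min over k of (A[0][0] + B[0][2] = 9 + 1 = 10, A[0][1] + B[1][2] = 9 + -5 = 4, A[0][2] + B[2][2] = -3 + 4 = 1) = 1 (attained at k = 2)
  C[1][0] = min over k of (A[1][0] + B[0][0] = 0 + 1 = 1, A[1][1] + B[1][0] = 10 + 7 = 17, A[1][2] + B[2][0] = -3 + -4 = -7) = -7 (attained at k = 2)
  C[1][1] = min over k of (A[1][0] + B[0][1] = 0 + 0 = 0, A[1][1] + B[1][1] = 10 + 0 = 10, A[1][2] + B[2][1] = -3 + -1 = -4) = -4 (attained at k = 2)
  C[1][2] = min over k of (A[1][0] + B[0][2] = 0 + 1 = 1, A[1][1] + B[1][2] = 10 + -5 = 5, A[1][2] + B[2][2] = -3 + 4 = 1) = 1 (attained at k = 0)
  C[2][0] = min over k of (A[2][0] + B[0][0] = 4 + 1 = 5, A[2][1] + B[1][0] = -4 + 7 = 3, A[2][2] + B[2][0] = -2 + -4 = -6) = -6 (attained at k = 2)
  C[2][1] = min over k of (A[2][0] + B[0][1] = 4 + 0 = 4, A[2][1] + B[1][1] = -4 + 0 = -4, A[2][2] + B[2][1] = -2 + -1 = -3) = -4 (attained at k = 1)
  C[2][2] = min over k of (A[2][0] + B[0][2] = 4 + 1 = 5, A[2][1] + B[1][2] = -4 + -5 = -9, A[2][2] + B[2][2] = -2 + 4 = 2) = -9 (attained at k = 1)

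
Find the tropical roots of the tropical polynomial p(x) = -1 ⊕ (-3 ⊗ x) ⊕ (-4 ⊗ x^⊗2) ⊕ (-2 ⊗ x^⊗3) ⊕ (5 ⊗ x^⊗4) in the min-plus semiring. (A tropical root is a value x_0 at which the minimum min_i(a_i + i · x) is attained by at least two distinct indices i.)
Roots: {-7, -2, 1, 2}

Each tropical root is a break point of the lower envelope of the lines y = a_i + i · x (there are 5 lines, with slopes 0, 1, ..., 4). Only the lines that attain the minimum somewhere contribute to roots; other lines are dominated. Here the surviving (envelope) indices are i = 4, i = 3, i = 2, i = 1, i = 0.
Intersections between consecutive envelope lines give the roots: for adjacent envelope indices i < j the intersection is x = (a_i − a_j) / (j − i). Reading off the sorted break points: {-7, -2, 1, 2}.
Verification: at each break x_0, at least two indices attain the minimum of min_i(a_i + i · x_0).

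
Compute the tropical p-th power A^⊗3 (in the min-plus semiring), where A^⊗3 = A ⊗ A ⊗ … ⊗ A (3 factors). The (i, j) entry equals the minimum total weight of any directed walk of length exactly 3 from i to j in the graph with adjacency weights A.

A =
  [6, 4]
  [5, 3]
A^⊗3 =
  [12, 10]
  [11, 9]

Each entry (A^⊗3)_ij equals the minimum over all length-3 walks i = v_0 → v_1 → … → v_3 = j of Σ_t A[v_t][v_{t+1}]. For example, for (i, j) = (0, 1) we minimise over 4 possible intermediate vertex sequences; the minimum is 10, attained along the walk 0 → 1 → 1 → 1.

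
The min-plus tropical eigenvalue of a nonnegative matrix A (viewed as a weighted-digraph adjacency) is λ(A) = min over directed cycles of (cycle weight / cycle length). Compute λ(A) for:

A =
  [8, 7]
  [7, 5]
λ(A) = 5

Enumerate directed cycles and compute their means (weight / length). Sample:
  cycle 0 → 0: weight = 8, length = 1, mean = 8/1 ≈ 8.000
  cycle 1 → 1: weight = 5, length = 1, mean = 5/1 ≈ 5.000
  cycle 0 → 1 → 0: weight = 14, length = 2, mean = 14/2 ≈ 7.000
  cycle 1 → 0 → 1: weight = 14, length = 2, mean = 14/2 ≈ 7.000
Minimum mean = 5.000, attained e.g. along the cycle 1 → 1 with weight 5 and length 1. So λ(A) = 5/1 = 5.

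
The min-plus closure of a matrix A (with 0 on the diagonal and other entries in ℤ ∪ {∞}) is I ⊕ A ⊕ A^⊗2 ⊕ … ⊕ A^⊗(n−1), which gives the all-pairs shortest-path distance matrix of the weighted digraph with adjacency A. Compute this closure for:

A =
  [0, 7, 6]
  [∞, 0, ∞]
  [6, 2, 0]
Closure =
  [0, 7, 6]
  [∞, 0, ∞]
  [6, 2, 0]

This is the Floyd-Warshall all-pairs shortest-path computation. For each intermediate vertex k = 0, 1, …, 2, update dist[i][j] ← min(dist[i][j], dist[i][k] + dist[k][j]). The final matrix gives, for each (i, j), the minimum total weight of any directed path from i to j (possibly empty when i = j).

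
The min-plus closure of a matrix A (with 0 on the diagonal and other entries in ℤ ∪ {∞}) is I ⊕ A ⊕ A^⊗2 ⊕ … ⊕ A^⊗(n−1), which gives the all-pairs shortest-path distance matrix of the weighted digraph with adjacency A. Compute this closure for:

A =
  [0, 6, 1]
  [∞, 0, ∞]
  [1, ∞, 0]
Closure =
  [0, 6, 1]
  [∞, 0, ∞]
  [1, 7, 0]

This is the Floyd-Warshall all-pairs shortest-path computation. For each intermediate vertex k = 0, 1, …, 2, update dist[i][j] ← min(dist[i][j], dist[i][k] + dist[k][j]). The final matrix gives, for each (i, j), the minimum total weight of any directed path from i to j (possibly empty when i = j).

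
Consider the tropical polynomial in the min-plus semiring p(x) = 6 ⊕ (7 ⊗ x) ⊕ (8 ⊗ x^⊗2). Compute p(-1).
p(-1) = 6

A tropical monomial a ⊗ x^⊗i evaluates to a + i · x. Evaluating each term at x = -1:
  Term 0 contributes 6 + 0 · -1 = 6
  Term 1 contributes 7 + 1 · -1 = 6
  Term 2 contributes 8 + 2 · -1 = 6
p(-1) = ⊕ of these = min[6, 6, 6] = 6.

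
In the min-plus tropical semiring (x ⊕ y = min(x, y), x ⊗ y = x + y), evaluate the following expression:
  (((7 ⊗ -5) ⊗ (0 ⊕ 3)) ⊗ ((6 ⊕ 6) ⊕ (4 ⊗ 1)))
(((7 ⊗ -5) ⊗ (0 ⊕ 3)) ⊗ ((6 ⊕ 6) ⊕ (4 ⊗ 1))) = 7

Expand innermost to outermost. Recall ⊕ takes the minimum of its arguments and ⊗ takes their sum. Working out the expression (((7 ⊗ -5) ⊗ (0 ⊕ 3)) ⊗ ((6 ⊕ 6) ⊕ (4 ⊗ 1))) gives 7.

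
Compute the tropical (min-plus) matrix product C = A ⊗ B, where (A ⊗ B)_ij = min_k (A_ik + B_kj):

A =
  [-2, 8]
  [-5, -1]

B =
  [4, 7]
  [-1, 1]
A ⊗ B =
  [2, 5]
  [-2, 0]

Apply the min-plus product entry-by-entry:
  C[0][0] = min over k of (A[0][0] + B[0][0] = -2 + 4 = 2, A[0][1] + B[1][0] = 8 + -1 = 7) = 2 (attained at k = 0)
  C[0][1] = min over k of (A[0][0] + B[0][1] = -2 + 7 = 5, A[0][1] + B[1][1] = 8 + 1 = 9) = 5 (attained at k = 0)
  C[1][0] = min over k of (A[1][0] + B[0][0] = -5 + 4 = -1, A[1][1] + B[1][0] = -1 + -1 = -2) = -2 (attained at k = 1)
  C[1][1] = min over k of (A[1][0] + B[0][1] = -5 + 7 = 2, A[1][1] + B[1][1] = -1 + 1 = 0) = 0 (attained at k = 1)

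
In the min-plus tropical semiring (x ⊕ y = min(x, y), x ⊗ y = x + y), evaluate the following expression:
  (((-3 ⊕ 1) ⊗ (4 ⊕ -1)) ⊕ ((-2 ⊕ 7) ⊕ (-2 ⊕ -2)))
(((-3 ⊕ 1) ⊗ (4 ⊕ -1)) ⊕ ((-2 ⊕ 7) ⊕ (-2 ⊕ -2))) = -4

Expand innermost to outermost. Recall ⊕ takes the minimum of its arguments and ⊗ takes their sum. Working out the expression (((-3 ⊕ 1) ⊗ (4 ⊕ -1)) ⊕ ((-2 ⊕ 7) ⊕ (-2 ⊕ -2))) gives -4.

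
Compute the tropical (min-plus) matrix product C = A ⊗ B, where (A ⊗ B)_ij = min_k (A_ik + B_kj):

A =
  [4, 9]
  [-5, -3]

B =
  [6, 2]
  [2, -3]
A ⊗ B =
  [10, 6]
  [-1, -6]

Apply the min-plus product entry-by-entry:
  C[0][0] = min over k of (A[0][0] + B[0][0] = 4 + 6 = 10, A[0][1] + B[1][0] = 9 + 2 = 11) = 10 (attained at k = 0)
  C[0][1] = min over k of (A[0][0] + B[0][1] = 4 + 2 = 6, A[0][1] + B[1][1] = 9 + -3 = 6) = 6 (attained at k = 0)
  C[1][0] = min over k of (A[1][0] + B[0][0] = -5 + 6 = 1, A[1][1] + B[1][0] = -3 + 2 = -1) = -1 (attained at k = 1)
  C[1][1] = min over k of (A[1][0] + B[0][1] = -5 + 2 = -3, A[1][1] + B[1][1] = -3 + -3 = -6) = -6 (attained at k = 1)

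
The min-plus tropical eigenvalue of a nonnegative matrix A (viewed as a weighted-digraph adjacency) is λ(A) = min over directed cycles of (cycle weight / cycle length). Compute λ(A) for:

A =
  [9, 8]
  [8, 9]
λ(A) = 8

Enumerate directed cycles and compute their means (weight / length). Sample:
  cycle 0 → 0: weight = 9, length = 1, mean = 9/1 ≈ 9.000
  cycle 1 → 1: weight = 9, length = 1, mean = 9/1 ≈ 9.000
  cycle 0 → 1 → 0: weight = 16, length = 2, mean = 16/2 ≈ 8.000
  cycle 1 → 0 → 1: weight = 16, length = 2, mean = 16/2 ≈ 8.000
Minimum mean = 8.000, attained e.g. along the cycle 0 → 1 → 0 with weight 16 and length 2. So λ(A) = 16/2 = 8.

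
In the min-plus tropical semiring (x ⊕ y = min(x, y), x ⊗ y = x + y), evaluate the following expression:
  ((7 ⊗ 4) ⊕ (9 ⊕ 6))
((7 ⊗ 4) ⊕ (9 ⊕ 6)) = 6

Expand innermost to outermost. Recall ⊕ takes the minimum of its arguments and ⊗ takes their sum. Working out the expression ((7 ⊗ 4) ⊕ (9 ⊕ 6)) gives 6.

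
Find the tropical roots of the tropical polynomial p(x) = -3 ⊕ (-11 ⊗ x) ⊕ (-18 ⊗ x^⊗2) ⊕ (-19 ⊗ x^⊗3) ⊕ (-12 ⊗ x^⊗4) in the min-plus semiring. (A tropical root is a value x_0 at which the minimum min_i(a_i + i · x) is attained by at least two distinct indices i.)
Roots: {-7, 1, 7, 8}

Each tropical root is a break point of the lower envelope of the lines y = a_i + i · x (there are 5 lines, with slopes 0, 1, ..., 4). Only the lines that attain the minimum somewhere contribute to roots; other lines are dominated. Here the surviving (envelope) indices are i = 4, i = 3, i = 2, i = 1, i = 0.
Intersections between consecutive envelope lines give the roots: for adjacent envelope indices i < j the intersection is x = (a_i − a_j) / (j − i). Reading off the sorted break points: {-7, 1, 7, 8}.
Verification: at each break x_0, at least two indices attain the minimum of min_i(a_i + i · x_0).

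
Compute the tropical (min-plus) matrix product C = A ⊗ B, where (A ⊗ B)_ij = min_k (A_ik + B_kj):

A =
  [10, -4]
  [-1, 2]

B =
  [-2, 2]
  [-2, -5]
A ⊗ B =
  [-6, -9]
  [-3, -3]

Apply the min-plus product entry-by-entry:
  C[0][0] = min over k of (A[0][0] + B[0][0] = 10 + -2 = 8, A[0][1] + B[1][0] = -4 + -2 = -6) = -6 (attained at k = 1)
  C[0][1] = min over k of (A[0][0] + B[0][1] = 10 + 2 = 12, A[0][1] + B[1][1] = -4 + -5 = -9) = -9 (attained at k = 1)
  C[1][0] = min over k of (A[1][0] + B[0][0] = -1 + -2 = -3, A[1][1] + B[1][0] = 2 + -2 = 0) = -3 (attained at k = 0)
  C[1][1] = min over k of (A[1][0] + B[0][1] = -1 + 2 = 1, A[1][1] + B[1][1] = 2 + -5 = -3) = -3 (attained at k = 1)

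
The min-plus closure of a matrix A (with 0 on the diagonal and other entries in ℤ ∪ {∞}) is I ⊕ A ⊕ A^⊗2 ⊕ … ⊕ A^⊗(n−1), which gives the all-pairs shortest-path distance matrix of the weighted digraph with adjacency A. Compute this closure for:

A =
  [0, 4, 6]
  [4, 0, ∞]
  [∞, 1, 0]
Closure =
  [0, 4, 6]
  [4, 0, 10]
  [5, 1, 0]

This is the Floyd-Warshall all-pairs shortest-path computation. For each intermediate vertex k = 0, 1, …, 2, update dist[i][j] ← min(dist[i][j], dist[i][k] + dist[k][j]). The final matrix gives, for each (i, j), the minimum total weight of any directed path from i to j (possibly empty when i = j).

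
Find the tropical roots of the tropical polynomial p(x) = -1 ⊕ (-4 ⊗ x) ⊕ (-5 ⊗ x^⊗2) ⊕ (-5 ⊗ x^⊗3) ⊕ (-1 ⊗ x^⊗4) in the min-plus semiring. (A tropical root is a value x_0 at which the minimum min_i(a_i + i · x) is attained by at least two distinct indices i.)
Roots: {-4, 0, 1, 3}

Each tropical root is a break point of the lower envelope of the lines y = a_i + i · x (there are 5 lines, with slopes 0, 1, ..., 4). Only the lines that attain the minimum somewhere contribute to roots; other lines are dominated. Here the surviving (envelope) indices are i = 4, i = 3, i = 2, i = 1, i = 0.
Intersections between consecutive envelope lines give the roots: for adjacent envelope indices i < j the intersection is x = (a_i − a_j) / (j − i). Reading off the sorted break points: {-4, 0, 1, 3}.
Verification: at each break x_0, at least two indices attain the minimum of min_i(a_i + i · x_0).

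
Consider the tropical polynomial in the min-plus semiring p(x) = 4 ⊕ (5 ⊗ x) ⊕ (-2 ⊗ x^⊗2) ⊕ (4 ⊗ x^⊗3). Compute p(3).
p(3) = 4

A tropical monomial a ⊗ x^⊗i evaluates to a + i · x. Evaluating each term at x = 3:
  Term 0 contributes 4 + 0 · 3 = 4
  Term 1 contributes 5 + 1 · 3 = 8
  Term 2 contributes -2 + 2 · 3 = 4
  Term 3 contributes 4 + 3 · 3 = 13
p(3) = ⊕ of these = min[4, 8, 4, 13] = 4.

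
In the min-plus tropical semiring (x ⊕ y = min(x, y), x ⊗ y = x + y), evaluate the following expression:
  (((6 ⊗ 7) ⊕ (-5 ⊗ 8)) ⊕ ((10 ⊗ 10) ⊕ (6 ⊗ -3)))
(((6 ⊗ 7) ⊕ (-5 ⊗ 8)) ⊕ ((10 ⊗ 10) ⊕ (6 ⊗ -3))) = 3

Expand innermost to outermost. Recall ⊕ takes the minimum of its arguments and ⊗ takes their sum. Working out the expression (((6 ⊗ 7) ⊕ (-5 ⊗ 8)) ⊕ ((10 ⊗ 10) ⊕ (6 ⊗ -3))) gives 3.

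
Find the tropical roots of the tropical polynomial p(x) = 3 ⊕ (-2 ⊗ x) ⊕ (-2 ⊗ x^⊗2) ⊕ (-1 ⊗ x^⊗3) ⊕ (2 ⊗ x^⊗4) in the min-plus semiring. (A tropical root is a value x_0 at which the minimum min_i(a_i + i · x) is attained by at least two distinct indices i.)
Roots: {-3, -1, 0, 5}

Each tropical root is a break point of the lower envelope of the lines y = a_i + i · x (there are 5 lines, with slopes 0, 1, ..., 4). Only the lines that attain the minimum somewhere contribute to roots; other lines are dominated. Here the surviving (envelope) indices are i = 4, i = 3, i = 2, i = 1, i = 0.
Intersections between consecutive envelope lines give the roots: for adjacent envelope indices i < j the intersection is x = (a_i − a_j) / (j − i). Reading off the sorted break points: {-3, -1, 0, 5}.
Verification: at each break x_0, at least two indices attain the minimum of min_i(a_i + i · x_0).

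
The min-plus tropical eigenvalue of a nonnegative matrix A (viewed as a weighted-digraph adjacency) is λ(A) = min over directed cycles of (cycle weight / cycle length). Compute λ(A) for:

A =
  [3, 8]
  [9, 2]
λ(A) = 2

Enumerate directed cycles and compute their means (weight / length). Sample:
  cycle 0 → 0: weight = 3, length = 1, mean = 3/1 ≈ 3.000
  cycle 1 → 1: weight = 2, length = 1, mean = 2/1 ≈ 2.000
  cycle 0 → 1 → 0: weight = 17, length = 2, mean = 17/2 ≈ 8.500
  cycle 1 → 0 → 1: weight = 17, length = 2, mean = 17/2 ≈ 8.500
Minimum mean = 2.000, attained e.g. along the cycle 1 → 1 with weight 2 and length 1. So λ(A) = 2/1 = 2.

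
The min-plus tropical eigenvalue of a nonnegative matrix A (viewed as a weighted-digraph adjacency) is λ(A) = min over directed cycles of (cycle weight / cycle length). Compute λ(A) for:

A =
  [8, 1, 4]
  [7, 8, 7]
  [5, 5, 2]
λ(A) = 2

Enumerate directed cycles and compute their means (weight / length). Sample:
  cycle 0 → 0: weight = 8, length = 1, mean = 8/1 ≈ 8.000
  cycle 1 → 1: weight = 8, length = 1, mean = 8/1 ≈ 8.000
  cycle 2 → 2: weight = 2, length = 1, mean = 2/1 ≈ 2.000
  cycle 0 → 1 → 0: weight = 8, length = 2, mean = 8/2 ≈ 4.000
  cycle 0 → 2 → 0: weight = 9, length = 2, mean = 9/2 ≈ 4.500
  cycle 1 → 0 → 1: weight = 8, length = 2, mean = 8/2 ≈ 4.000
Minimum mean = 2.000, attained e.g. along the cycle 2 → 2 with weight 2 and length 1. So λ(A) = 2/1 = 2.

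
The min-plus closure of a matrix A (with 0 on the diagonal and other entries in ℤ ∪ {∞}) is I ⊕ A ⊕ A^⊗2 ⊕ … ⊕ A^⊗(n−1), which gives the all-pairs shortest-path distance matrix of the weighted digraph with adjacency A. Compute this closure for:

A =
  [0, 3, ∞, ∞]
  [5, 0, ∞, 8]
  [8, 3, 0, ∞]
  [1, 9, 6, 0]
Closure =
  [0, 3, 17, 11]
  [5, 0, 14, 8]
  [8, 3, 0, 11]
  [1, 4, 6, 0]

This is the Floyd-Warshall all-pairs shortest-path computation. For each intermediate vertex k = 0, 1, …, 3, update dist[i][j] ← min(dist[i][j], dist[i][k] + dist[k][j]). The final matrix gives, for each (i, j), the minimum total weight of any directed path from i to j (possibly empty when i = j).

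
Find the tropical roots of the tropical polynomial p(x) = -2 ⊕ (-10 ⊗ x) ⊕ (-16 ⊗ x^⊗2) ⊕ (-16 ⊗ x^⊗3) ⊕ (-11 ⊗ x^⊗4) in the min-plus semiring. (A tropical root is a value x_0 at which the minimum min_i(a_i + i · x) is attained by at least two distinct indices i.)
Roots: {-5, 0, 6, 8}

Each tropical root is a break point of the lower envelope of the lines y = a_i + i · x (there are 5 lines, with slopes 0, 1, ..., 4). Only the lines that attain the minimum somewhere contribute to roots; other lines are dominated. Here the surviving (envelope) indices are i = 4, i = 3, i = 2, i = 1, i = 0.
Intersections between consecutive envelope lines give the roots: for adjacent envelope indices i < j the intersection is x = (a_i − a_j) / (j − i). Reading off the sorted break points: {-5, 0, 6, 8}.
Verification: at each break x_0, at least two indices attain the minimum of min_i(a_i + i · x_0).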